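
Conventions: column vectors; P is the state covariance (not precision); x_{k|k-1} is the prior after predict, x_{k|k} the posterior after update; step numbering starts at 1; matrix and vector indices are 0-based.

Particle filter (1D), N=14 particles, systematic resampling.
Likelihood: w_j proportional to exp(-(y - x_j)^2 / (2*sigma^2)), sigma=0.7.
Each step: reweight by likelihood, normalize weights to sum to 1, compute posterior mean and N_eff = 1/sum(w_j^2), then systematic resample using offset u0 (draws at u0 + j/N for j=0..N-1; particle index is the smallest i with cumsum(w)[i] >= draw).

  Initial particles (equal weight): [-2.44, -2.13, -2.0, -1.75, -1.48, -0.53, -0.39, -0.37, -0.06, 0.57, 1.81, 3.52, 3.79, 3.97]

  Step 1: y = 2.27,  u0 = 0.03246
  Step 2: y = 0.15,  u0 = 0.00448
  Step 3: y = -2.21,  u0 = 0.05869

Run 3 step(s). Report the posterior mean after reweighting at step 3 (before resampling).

step 1: w=[0.0000, 0.0000, 0.0000, 0.0000, 0.0000, 0.0003, 0.0006, 0.0007, 0.0032, 0.0432, 0.6637, 0.1672, 0.0780, 0.0432]  mean=2.2805  Neff=2.0908  idx=[9, 10, 10, 10, 10, 10, 10, 10, 10, 10, 11, 11, 12, 13]
step 2: w=[0.6070, 0.0437, 0.0437, 0.0437, 0.0437, 0.0437, 0.0437, 0.0437, 0.0437, 0.0437, 0.0000, 0.0000, 0.0000, 0.0000]  mean=1.0574  Neff=2.5936  idx=[0, 0, 0, 0, 0, 0, 0, 0, 0, 1, 3, 5, 6, 8]
step 3: w=[0.1111, 0.1111, 0.1111, 0.1111, 0.1111, 0.1111, 0.1111, 0.1111, 0.1111, 0.0000, 0.0000, 0.0000, 0.0000, 0.0000]  mean=0.5701  Neff=9.0018  idx=[0, 1, 1, 2, 3, 3, 4, 5, 5, 6, 6, 7, 8, 8]

post_mean = 0.5701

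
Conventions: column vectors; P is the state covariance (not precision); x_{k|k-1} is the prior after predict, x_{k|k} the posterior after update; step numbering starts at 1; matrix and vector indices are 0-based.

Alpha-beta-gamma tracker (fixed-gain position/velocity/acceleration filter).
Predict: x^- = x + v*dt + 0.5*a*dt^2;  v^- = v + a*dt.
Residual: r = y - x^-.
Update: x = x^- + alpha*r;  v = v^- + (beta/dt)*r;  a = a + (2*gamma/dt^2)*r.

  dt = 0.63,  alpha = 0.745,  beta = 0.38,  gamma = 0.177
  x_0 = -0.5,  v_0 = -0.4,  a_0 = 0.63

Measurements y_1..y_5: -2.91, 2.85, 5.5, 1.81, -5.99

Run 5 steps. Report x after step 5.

x_post = -2.7224

step 1: x_pred=-0.6270  r=-2.2830  x^+=-2.3278  v^+=-1.3802  a^+=-1.4063
step 2: x_pred=-3.4764  r=6.3264  x^+=1.2368  v^+=1.5498  a^+=4.2363
step 3: x_pred=3.0539  r=2.4461  x^+=4.8762  v^+=5.6942  a^+=6.4181
step 4: x_pred=9.7372  r=-7.9272  x^+=3.8314  v^+=4.9561  a^+=-0.6523
step 5: x_pred=6.8243  r=-12.8143  x^+=-2.7224  v^+=-3.1842  a^+=-12.0815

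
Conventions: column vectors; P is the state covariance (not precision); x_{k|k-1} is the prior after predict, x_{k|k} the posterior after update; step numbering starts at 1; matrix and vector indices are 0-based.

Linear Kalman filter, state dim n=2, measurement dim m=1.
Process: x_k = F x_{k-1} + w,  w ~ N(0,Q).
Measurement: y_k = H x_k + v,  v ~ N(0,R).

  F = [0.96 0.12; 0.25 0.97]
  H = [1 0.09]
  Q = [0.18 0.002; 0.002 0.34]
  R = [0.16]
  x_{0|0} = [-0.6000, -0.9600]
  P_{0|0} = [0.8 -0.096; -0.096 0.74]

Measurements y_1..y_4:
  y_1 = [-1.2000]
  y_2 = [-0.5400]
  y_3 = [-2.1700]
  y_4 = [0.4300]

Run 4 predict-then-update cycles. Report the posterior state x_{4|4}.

step 1: x^-=[-0.6912, -1.0812]  P^-=[0.9058 0.1879; 0.1879 1.0397]  S=[1.1081]  K=[0.8327; 0.2540]  nu=[-0.4115]  x^+=[-1.0339, -1.1857]  P^+=[0.1374 -0.0465; -0.0465 0.9682]
step 2: x^-=[-1.1348, -1.4086]  P^-=[0.3099 0.1030; 0.1030 1.2370]  S=[0.4984]  K=[0.6403; 0.4300]  nu=[0.7216]  x^+=[-0.6728, -1.0983]  P^+=[0.1055 -0.0342; -0.0342 1.1449]
step 3: x^-=[-0.7777, -1.2336]  P^-=[0.2859 0.1277; 0.1277 1.4072]  S=[0.4802]  K=[0.6192; 0.5296]  nu=[-1.2813]  x^+=[-1.5710, -1.9122]  P^+=[0.1017 -0.0298; -0.0298 1.2725]
step 4: x^-=[-1.7376, -2.2475]  P^-=[0.2852 0.1459; 0.1459 1.5292]  S=[0.4839]  K=[0.6166; 0.5860]  nu=[2.3699]  x^+=[-0.2763, -0.8589]  P^+=[0.1013 -0.0289; -0.0289 1.3631]

x_post = [-0.2763, -0.8589]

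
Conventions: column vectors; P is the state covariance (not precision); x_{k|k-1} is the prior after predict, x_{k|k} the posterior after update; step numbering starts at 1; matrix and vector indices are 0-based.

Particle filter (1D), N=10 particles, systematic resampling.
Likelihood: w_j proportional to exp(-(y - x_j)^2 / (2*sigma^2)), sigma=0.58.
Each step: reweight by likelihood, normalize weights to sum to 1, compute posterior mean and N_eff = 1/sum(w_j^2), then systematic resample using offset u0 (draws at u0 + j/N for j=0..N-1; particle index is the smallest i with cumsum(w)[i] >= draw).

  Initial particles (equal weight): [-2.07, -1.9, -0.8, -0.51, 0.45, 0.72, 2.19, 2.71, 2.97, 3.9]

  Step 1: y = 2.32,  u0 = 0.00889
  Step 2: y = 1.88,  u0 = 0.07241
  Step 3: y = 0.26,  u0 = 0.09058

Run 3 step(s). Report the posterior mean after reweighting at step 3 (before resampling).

step 1: w=[0.0000, 0.0000, 0.0000, 0.0000, 0.0023, 0.0094, 0.4134, 0.3382, 0.2262, 0.0104]  mean=2.5421  Neff=2.9703  idx=[5, 6, 6, 6, 6, 7, 7, 7, 8, 8]
step 2: w=[0.0269, 0.1726, 0.1726, 0.1726, 0.1726, 0.0715, 0.0715, 0.0715, 0.0341, 0.0341]  mean=2.3151  Neff=7.2699  idx=[1, 1, 2, 3, 3, 4, 4, 5, 7, 9]
step 3: w=[0.1414, 0.1414, 0.1414, 0.1414, 0.1414, 0.1414, 0.1414, 0.0048, 0.0048, 0.0007]  mean=2.1955  Neff=7.1431  idx=[0, 1, 2, 2, 3, 4, 4, 5, 6, 7]

post_mean = 2.1955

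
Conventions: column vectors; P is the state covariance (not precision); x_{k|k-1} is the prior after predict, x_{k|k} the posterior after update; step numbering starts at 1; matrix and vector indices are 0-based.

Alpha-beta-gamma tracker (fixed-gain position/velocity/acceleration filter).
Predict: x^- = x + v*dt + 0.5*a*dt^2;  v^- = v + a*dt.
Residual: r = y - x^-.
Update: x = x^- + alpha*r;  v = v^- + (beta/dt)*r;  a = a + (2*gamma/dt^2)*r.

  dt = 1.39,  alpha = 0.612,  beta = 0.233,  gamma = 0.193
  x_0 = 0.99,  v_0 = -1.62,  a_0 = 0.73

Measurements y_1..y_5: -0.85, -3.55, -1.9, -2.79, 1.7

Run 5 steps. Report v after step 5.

step 1: x_pred=-0.5566  r=-0.2934  x^+=-0.7362  v^+=-0.6545  a^+=0.6714
step 2: x_pred=-0.9973  r=-2.5527  x^+=-2.5596  v^+=-0.1492  a^+=0.1614
step 3: x_pred=-2.6110  r=0.7110  x^+=-2.1759  v^+=0.1944  a^+=0.3034
step 4: x_pred=-1.6126  r=-1.1774  x^+=-2.3332  v^+=0.4188  a^+=0.0682
step 5: x_pred=-1.6852  r=3.3852  x^+=0.3865  v^+=1.0810  a^+=0.7445

v_post = 1.0810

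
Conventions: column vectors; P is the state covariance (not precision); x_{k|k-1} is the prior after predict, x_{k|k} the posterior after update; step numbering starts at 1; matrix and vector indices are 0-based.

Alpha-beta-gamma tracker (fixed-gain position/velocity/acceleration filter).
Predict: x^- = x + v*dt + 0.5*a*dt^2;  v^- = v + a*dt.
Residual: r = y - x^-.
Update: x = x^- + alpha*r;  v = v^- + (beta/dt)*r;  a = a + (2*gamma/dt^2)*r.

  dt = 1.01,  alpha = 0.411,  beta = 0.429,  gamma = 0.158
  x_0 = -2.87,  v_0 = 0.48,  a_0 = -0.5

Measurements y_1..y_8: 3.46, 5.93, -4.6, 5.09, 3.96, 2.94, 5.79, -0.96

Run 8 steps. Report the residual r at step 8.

resid = -3.0746

step 1: x_pred=-2.6402  r=6.1002  x^+=-0.1330  v^+=2.5661  a^+=1.3897
step 2: x_pred=3.1675  r=2.7625  x^+=4.3029  v^+=5.1430  a^+=2.2454
step 3: x_pred=10.6427  r=-15.2427  x^+=4.3779  v^+=0.9366  a^+=-2.4763
step 4: x_pred=4.0608  r=1.0292  x^+=4.4838  v^+=-1.1274  a^+=-2.1575
step 5: x_pred=2.2447  r=1.7153  x^+=2.9497  v^+=-2.5779  a^+=-1.6262
step 6: x_pred=-0.4834  r=3.4234  x^+=0.9236  v^+=-2.7662  a^+=-0.5657
step 7: x_pred=-2.1588  r=7.9488  x^+=1.1082  v^+=0.0387  a^+=1.8966
step 8: x_pred=2.1146  r=-3.0746  x^+=0.8510  v^+=0.6484  a^+=0.9442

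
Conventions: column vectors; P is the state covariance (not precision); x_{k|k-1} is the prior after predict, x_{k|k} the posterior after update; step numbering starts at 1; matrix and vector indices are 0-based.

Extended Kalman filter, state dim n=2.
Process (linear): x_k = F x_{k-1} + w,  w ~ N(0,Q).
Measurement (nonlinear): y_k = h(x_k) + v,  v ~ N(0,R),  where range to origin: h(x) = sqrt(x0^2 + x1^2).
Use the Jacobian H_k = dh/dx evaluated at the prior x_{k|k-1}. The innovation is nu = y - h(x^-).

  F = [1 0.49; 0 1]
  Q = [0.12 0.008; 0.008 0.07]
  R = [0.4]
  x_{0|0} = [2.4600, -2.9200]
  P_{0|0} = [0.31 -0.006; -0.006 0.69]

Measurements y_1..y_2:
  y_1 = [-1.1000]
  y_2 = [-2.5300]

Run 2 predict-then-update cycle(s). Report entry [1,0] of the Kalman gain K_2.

K[1,0] = 0.2956

step 1: x^-=[1.0292, -2.9200]  P^-=[0.5898 0.3401; 0.3401 0.7600]  H_jac=[0.3324 -0.9431]  S=[0.9279]  K=[-0.1344; -0.6506]  nu=[-4.1961]  x^+=[1.5931, -0.1900]  P^+=[0.5730 0.2590; 0.2590 0.3672]
step 2: x^-=[1.5000, -0.1900]  P^-=[1.0350 0.4469; 0.4469 0.4372]  H_jac=[0.9921 -0.1257]  S=[1.3141]  K=[0.7386; 0.2956]  nu=[-4.0420]  x^+=[-1.4855, -1.3847]  P^+=[0.3181 0.1600; 0.1600 0.3224]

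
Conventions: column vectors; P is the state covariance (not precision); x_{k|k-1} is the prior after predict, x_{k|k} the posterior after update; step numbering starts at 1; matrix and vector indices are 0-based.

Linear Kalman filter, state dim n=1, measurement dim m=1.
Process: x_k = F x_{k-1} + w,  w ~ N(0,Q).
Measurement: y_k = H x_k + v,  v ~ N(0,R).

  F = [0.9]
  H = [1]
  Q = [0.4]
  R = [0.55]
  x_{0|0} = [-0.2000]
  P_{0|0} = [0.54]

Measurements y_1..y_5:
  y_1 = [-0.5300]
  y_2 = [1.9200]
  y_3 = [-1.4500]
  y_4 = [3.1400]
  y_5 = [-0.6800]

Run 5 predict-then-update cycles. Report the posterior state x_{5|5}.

x_post = [0.2660]

step 1: x^-=[-0.1800]  P^-=[0.8374]  S=[1.3874]  K=[0.6036]  nu=[-0.3500]  x^+=[-0.3913]  P^+=[0.3320]
step 2: x^-=[-0.3521]  P^-=[0.6689]  S=[1.2189]  K=[0.5488]  nu=[2.2721]  x^+=[0.8948]  P^+=[0.3018]
step 3: x^-=[0.8053]  P^-=[0.6445]  S=[1.1945]  K=[0.5395]  nu=[-2.2553]  x^+=[-0.4116]  P^+=[0.2968]
step 4: x^-=[-0.3704]  P^-=[0.6404]  S=[1.1904]  K=[0.5380]  nu=[3.5104]  x^+=[1.5180]  P^+=[0.2959]
step 5: x^-=[1.3662]  P^-=[0.6397]  S=[1.1897]  K=[0.5377]  nu=[-2.0462]  x^+=[0.2660]  P^+=[0.2957]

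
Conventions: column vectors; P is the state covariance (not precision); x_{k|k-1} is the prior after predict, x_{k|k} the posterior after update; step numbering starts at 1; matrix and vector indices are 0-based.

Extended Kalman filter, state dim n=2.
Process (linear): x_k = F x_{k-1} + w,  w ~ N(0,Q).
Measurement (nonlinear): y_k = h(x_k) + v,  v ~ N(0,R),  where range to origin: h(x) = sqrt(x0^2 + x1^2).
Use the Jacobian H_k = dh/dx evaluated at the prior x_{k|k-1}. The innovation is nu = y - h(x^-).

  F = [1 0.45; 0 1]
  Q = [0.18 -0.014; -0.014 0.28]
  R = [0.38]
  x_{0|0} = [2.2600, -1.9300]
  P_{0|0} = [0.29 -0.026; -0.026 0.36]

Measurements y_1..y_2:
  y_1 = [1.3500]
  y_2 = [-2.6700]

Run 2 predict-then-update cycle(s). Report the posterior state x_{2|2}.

step 1: x^-=[1.3915, -1.9300]  P^-=[0.5195 0.1220; 0.1220 0.6400]  H_jac=[0.5848 -0.8112]  S=[0.8630]  K=[0.2374; -0.5189]  nu=[-1.0293]  x^+=[1.1472, -1.3959]  P^+=[0.4709 0.2283; 0.2283 0.4077]
step 2: x^-=[0.5190, -1.3959]  P^-=[0.9389 0.3977; 0.3977 0.6877]  H_jac=[0.3485 -0.9373]  S=[0.8383]  K=[-0.0544; -0.6035]  nu=[-4.1593]  x^+=[0.7453, 1.1143]  P^+=[0.9364 0.3702; 0.3702 0.3823]

x_post = [0.7453, 1.1143]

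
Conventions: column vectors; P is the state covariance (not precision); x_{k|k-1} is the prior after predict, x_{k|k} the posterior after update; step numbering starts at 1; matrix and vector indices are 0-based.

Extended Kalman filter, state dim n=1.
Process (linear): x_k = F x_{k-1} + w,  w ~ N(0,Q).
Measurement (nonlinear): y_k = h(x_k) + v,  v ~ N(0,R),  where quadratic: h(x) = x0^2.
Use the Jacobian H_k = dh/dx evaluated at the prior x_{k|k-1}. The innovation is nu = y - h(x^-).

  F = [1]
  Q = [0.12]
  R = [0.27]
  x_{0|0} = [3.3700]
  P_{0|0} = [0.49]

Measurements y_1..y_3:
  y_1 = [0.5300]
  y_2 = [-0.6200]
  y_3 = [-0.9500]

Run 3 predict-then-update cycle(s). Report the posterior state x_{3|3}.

x_post = [0.2734]

step 1: x^-=[3.3700]  P^-=[0.6100]  H_jac=[6.7400]  S=[27.9808]  K=[0.1469]  nu=[-10.8269]  x^+=[1.7791]  P^+=[0.0059]
step 2: x^-=[1.7791]  P^-=[0.1259]  H_jac=[3.5583]  S=[1.8639]  K=[0.2403]  nu=[-3.7853]  x^+=[0.8694]  P^+=[0.0182]
step 3: x^-=[0.8694]  P^-=[0.1382]  H_jac=[1.7389]  S=[0.6880]  K=[0.3494]  nu=[-1.7059]  x^+=[0.2734]  P^+=[0.0543]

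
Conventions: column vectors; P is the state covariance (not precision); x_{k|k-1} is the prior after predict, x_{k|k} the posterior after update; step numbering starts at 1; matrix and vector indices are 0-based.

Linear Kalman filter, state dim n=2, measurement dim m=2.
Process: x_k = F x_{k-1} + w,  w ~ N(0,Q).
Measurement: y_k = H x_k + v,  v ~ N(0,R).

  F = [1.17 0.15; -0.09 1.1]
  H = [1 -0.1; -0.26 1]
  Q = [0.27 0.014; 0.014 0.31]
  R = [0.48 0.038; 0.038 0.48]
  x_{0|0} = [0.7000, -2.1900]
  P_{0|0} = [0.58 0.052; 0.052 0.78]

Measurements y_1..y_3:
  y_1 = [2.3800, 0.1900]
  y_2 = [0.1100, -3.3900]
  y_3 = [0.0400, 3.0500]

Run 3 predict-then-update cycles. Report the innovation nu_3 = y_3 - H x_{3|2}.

innov = [-0.7262, 5.5901]

step 1: x^-=[0.4905, -2.4720]  P^-=[1.0998 0.1478; 0.1478 1.2482]  S=[1.5627 -0.2211; -0.2211 1.7257]  K=[0.6956 0.0091; 0.1160 0.7159]  nu=[1.6423, 2.7895]  x^+=[1.6582, -0.2844]  P^+=[0.3463 0.1208; 0.1208 0.3795]
step 2: x^-=[1.8975, -0.4621]  P^-=[0.7950 0.1940; 0.1940 0.7480]  S=[1.2437 -0.0444; -0.0444 1.1809]  K=[0.6241 0.0127; 0.1171 0.5951]  nu=[-1.8337, -2.4345]  x^+=[0.7220, -2.1258]  P^+=[0.3111 0.1107; 0.1107 0.3189]
step 3: x^-=[0.5259, -2.4033]  P^-=[0.7419 0.1749; 0.1749 0.6765]  S=[1.1937 -0.0431; -0.0431 1.1157]  K=[0.6071 0.0073; 0.1104 0.5698]  nu=[-0.7262, 5.5901]  x^+=[0.1258, 0.7019]  P^+=[0.3022 0.1052; 0.1052 0.3051]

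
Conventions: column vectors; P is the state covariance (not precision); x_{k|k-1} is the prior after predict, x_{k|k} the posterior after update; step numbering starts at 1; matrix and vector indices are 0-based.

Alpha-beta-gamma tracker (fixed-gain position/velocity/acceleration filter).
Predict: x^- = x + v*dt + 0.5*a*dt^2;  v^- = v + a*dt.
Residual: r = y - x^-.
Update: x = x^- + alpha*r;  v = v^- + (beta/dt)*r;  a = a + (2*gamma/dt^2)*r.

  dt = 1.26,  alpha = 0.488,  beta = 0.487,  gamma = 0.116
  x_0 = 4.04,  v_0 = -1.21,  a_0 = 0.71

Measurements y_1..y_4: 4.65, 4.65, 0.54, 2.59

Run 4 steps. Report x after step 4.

x_post = 3.1943

step 1: x_pred=3.0790  r=1.5710  x^+=3.8456  v^+=0.2918  a^+=0.9396
step 2: x_pred=4.9592  r=-0.3092  x^+=4.8083  v^+=1.3562  a^+=0.8944
step 3: x_pred=7.2270  r=-6.6870  x^+=3.9638  v^+=-0.1015  a^+=-0.0828
step 4: x_pred=3.7702  r=-1.1802  x^+=3.1943  v^+=-0.6620  a^+=-0.2553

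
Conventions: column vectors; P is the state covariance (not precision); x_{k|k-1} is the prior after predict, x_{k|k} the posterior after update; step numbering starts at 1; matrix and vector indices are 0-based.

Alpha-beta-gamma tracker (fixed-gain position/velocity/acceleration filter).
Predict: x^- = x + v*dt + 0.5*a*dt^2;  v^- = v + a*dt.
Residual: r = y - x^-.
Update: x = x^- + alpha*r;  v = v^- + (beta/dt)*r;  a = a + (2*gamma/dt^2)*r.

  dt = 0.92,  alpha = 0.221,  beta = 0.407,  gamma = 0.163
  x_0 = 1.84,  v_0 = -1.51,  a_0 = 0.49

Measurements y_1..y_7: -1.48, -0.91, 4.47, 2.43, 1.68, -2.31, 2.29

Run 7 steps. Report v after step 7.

step 1: x_pred=0.6582  r=-2.1382  x^+=0.1856  v^+=-2.0051  a^+=-0.3335
step 2: x_pred=-1.8002  r=0.8902  x^+=-1.6035  v^+=-1.9181  a^+=0.0093
step 3: x_pred=-3.3642  r=7.8342  x^+=-1.6329  v^+=1.5562  a^+=3.0268
step 4: x_pred=1.0798  r=1.3502  x^+=1.3782  v^+=4.9382  a^+=3.5468
step 5: x_pred=7.4223  r=-5.7423  x^+=6.1533  v^+=5.6609  a^+=1.3351
step 6: x_pred=11.9263  r=-14.2363  x^+=8.7801  v^+=0.5911  a^+=-4.1482
step 7: x_pred=7.5684  r=-5.2784  x^+=6.4019  v^+=-5.5603  a^+=-6.1812

v_post = -5.5603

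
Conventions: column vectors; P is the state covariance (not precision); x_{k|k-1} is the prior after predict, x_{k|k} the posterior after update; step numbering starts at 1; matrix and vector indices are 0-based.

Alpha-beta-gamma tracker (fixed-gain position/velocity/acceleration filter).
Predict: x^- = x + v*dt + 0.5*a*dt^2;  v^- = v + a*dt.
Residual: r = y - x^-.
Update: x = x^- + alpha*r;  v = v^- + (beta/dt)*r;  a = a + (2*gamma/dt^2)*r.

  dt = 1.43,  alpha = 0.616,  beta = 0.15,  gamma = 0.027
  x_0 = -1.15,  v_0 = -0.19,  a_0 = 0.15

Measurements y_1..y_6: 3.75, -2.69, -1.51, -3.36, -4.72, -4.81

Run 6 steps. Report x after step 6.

x_post = -4.4320

step 1: x_pred=-1.2683  r=5.0183  x^+=1.8230  v^+=0.5509  a^+=0.2825
step 2: x_pred=2.8996  r=-5.5896  x^+=-0.5436  v^+=0.3686  a^+=0.1349
step 3: x_pred=0.1214  r=-1.6314  x^+=-0.8835  v^+=0.3904  a^+=0.0918
step 4: x_pred=-0.2314  r=-3.1286  x^+=-2.1586  v^+=0.1935  a^+=0.0092
step 5: x_pred=-1.8725  r=-2.8475  x^+=-3.6265  v^+=-0.0920  a^+=-0.0660
step 6: x_pred=-3.8255  r=-0.9845  x^+=-4.4320  v^+=-0.2896  a^+=-0.0920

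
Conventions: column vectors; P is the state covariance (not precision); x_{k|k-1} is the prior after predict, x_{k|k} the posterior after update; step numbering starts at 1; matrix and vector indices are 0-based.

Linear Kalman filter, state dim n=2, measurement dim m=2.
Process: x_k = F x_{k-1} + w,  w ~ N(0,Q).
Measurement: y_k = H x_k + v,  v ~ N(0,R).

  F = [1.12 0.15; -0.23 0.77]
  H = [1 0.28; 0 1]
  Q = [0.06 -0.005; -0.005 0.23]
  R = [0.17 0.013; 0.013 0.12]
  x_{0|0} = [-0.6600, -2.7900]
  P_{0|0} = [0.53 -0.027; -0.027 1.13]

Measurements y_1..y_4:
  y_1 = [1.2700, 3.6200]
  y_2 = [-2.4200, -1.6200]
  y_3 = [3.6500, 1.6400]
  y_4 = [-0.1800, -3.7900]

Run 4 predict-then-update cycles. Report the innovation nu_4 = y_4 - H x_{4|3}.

step 1: x^-=[-1.1577, -1.9965]  P^-=[0.7412 -0.0334; -0.0334 0.9376]  S=[0.9660 0.2422; 0.2422 1.0576]  K=[0.8121 -0.2175; 0.0159 0.8829]  nu=[2.9867, 5.6165]  x^+=[0.0463, 3.0098]  P^+=[0.1396 -0.0155; -0.0155 0.1062]
step 2: x^-=[0.5033, 2.3069]  P^-=[0.2323 -0.0416; -0.0416 0.3058]  S=[0.4030 0.0571; 0.0571 0.4258]  K=[0.5722 -0.1743; 0.0078 0.7172]  nu=[-3.5692, -3.9269]  x^+=[-0.8546, -0.5371]  P^+=[0.0988 -0.0135; -0.0135 0.0862]
step 3: x^-=[-1.0377, -0.2170]  P^-=[0.1813 -0.0317; -0.0317 0.2911]  S=[0.3564 0.0629; 0.0629 0.4111]  K=[0.5112 -0.1552; 0.0154 0.7057]  nu=[4.7484, 1.8570]  x^+=[1.1017, 1.1667]  P^+=[0.0882 -0.0120; -0.0120 0.0849]
step 4: x^-=[1.4089, 0.6450]  P^-=[0.1686 -0.0278; -0.0278 0.2892]  S=[0.3457 0.0661; 0.0661 0.4092]  K=[0.4934 -0.1478; 0.0191 0.7037]  nu=[-1.7695, -4.4350]  x^+=[1.1912, -2.5096]  P^+=[0.0851 -0.0113; -0.0113 0.0847]

innov = [-1.7695, -4.4350]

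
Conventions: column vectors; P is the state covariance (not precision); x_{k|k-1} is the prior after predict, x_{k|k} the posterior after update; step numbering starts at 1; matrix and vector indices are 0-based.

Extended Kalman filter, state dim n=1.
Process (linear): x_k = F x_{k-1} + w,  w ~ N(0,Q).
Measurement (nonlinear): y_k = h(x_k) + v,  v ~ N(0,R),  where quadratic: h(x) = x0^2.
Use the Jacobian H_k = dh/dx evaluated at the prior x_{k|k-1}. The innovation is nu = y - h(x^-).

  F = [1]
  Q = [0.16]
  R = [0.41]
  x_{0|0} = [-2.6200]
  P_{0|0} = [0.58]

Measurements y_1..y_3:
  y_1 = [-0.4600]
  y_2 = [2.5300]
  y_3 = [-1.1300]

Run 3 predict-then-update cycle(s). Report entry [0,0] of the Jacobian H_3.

H_jac[0,0] = -3.0626

step 1: x^-=[-2.6200]  P^-=[0.7400]  H_jac=[-5.2400]  S=[20.7286]  K=[-0.1871]  nu=[-7.3244]  x^+=[-1.2499]  P^+=[0.0146]
step 2: x^-=[-1.2499]  P^-=[0.1746]  H_jac=[-2.4997]  S=[1.5012]  K=[-0.2908]  nu=[0.9678]  x^+=[-1.5313]  P^+=[0.0477]
step 3: x^-=[-1.5313]  P^-=[0.2077]  H_jac=[-3.0626]  S=[2.3581]  K=[-0.2697]  nu=[-3.4749]  x^+=[-0.5940]  P^+=[0.0361]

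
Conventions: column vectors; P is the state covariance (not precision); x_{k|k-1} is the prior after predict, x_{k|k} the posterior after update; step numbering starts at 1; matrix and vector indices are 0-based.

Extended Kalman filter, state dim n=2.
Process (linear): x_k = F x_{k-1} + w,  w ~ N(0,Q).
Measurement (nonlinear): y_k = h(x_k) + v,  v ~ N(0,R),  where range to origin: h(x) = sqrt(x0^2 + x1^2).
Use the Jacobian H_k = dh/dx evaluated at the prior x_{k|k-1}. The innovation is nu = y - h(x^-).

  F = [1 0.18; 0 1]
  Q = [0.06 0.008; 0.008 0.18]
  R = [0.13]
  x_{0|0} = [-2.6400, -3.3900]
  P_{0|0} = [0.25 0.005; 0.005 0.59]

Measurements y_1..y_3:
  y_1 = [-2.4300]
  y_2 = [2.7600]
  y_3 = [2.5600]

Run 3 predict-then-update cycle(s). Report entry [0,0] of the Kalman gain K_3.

K[0,0] = 0.1193

step 1: x^-=[-3.2502, -3.3900]  P^-=[0.3309 0.1192; 0.1192 0.7700]  H_jac=[-0.6921 -0.7218]  S=[0.8088]  K=[-0.3895; -0.7892]  nu=[-7.1264]  x^+=[-0.4742, 2.2342]  P^+=[0.2082 -0.1294; -0.1294 0.2662]
step 2: x^-=[-0.0720, 2.2342]  P^-=[0.2302 -0.0735; -0.0735 0.4462]  H_jac=[-0.0322 0.9995]  S=[0.5808]  K=[-0.1393; 0.7721]  nu=[0.5246]  x^+=[-0.1451, 2.6393]  P^+=[0.2189 -0.0111; -0.0111 0.1001]
step 3: x^-=[0.3300, 2.6393]  P^-=[0.2782 0.0150; 0.0150 0.2801]  H_jac=[0.1241 0.9923]  S=[0.4137]  K=[0.1193; 0.6762]  nu=[-0.0998]  x^+=[0.3180, 2.5718]  P^+=[0.2723 -0.0184; -0.0184 0.0909]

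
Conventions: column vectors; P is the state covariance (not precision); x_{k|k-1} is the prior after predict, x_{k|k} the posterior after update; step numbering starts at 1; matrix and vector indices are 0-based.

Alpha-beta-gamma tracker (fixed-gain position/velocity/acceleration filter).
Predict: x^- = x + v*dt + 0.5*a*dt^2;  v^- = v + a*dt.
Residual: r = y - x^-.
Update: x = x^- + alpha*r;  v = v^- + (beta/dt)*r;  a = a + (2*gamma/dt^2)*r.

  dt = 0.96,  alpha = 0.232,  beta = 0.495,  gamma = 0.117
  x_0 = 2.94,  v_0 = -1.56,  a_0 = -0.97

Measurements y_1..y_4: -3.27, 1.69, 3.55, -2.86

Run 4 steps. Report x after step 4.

step 1: x_pred=0.9954  r=-4.2654  x^+=0.0058  v^+=-4.6906  a^+=-2.0530
step 2: x_pred=-5.4431  r=7.1331  x^+=-3.7882  v^+=-2.9834  a^+=-0.2419
step 3: x_pred=-6.7638  r=10.3138  x^+=-4.3710  v^+=2.1024  a^+=2.3769
step 4: x_pred=-1.2574  r=-1.6026  x^+=-1.6292  v^+=3.5579  a^+=1.9700

x_post = -1.6292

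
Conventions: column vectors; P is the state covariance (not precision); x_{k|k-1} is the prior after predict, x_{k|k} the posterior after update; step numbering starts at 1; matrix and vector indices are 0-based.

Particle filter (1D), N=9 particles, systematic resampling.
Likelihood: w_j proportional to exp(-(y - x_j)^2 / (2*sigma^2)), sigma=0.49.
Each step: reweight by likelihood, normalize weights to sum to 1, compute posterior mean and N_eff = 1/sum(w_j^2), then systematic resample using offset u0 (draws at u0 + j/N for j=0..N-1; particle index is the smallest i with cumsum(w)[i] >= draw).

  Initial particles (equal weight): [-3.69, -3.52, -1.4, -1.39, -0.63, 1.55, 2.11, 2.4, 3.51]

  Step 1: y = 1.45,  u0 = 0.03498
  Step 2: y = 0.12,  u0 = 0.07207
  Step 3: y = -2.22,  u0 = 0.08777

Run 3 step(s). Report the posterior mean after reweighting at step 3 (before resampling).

post_mean = 1.5500

step 1: w=[0.0000, 0.0000, 0.0000, 0.0000, 0.0001, 0.6376, 0.2628, 0.0994, 0.0001]  mean=1.7817  Neff=2.0597  idx=[5, 5, 5, 5, 5, 5, 6, 6, 7]
step 2: w=[0.1656, 0.1656, 0.1656, 0.1656, 0.1656, 0.1656, 0.0031, 0.0031, 0.0002]  mean=1.5536  Neff=6.0765  idx=[0, 1, 1, 2, 3, 3, 4, 5, 5]
step 3: w=[0.1111, 0.1111, 0.1111, 0.1111, 0.1111, 0.1111, 0.1111, 0.1111, 0.1111]  mean=1.5500  Neff=9.0000  idx=[0, 1, 2, 3, 4, 5, 6, 7, 8]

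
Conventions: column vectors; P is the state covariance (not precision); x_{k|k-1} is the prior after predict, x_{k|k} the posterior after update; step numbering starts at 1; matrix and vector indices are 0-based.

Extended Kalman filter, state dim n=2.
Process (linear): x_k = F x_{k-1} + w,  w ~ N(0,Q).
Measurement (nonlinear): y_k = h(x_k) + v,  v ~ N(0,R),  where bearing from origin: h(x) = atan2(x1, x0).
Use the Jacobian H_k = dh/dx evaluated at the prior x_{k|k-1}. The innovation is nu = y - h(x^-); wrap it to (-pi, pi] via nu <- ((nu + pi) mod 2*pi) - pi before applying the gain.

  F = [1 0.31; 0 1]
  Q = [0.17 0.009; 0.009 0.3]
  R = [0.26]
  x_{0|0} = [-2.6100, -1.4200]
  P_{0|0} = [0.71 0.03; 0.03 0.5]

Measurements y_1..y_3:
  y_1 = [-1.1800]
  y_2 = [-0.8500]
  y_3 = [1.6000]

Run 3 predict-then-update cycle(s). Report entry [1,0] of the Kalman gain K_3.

K[1,0] = -0.3278

step 1: x^-=[-3.0502, -1.4200]  P^-=[0.9466 0.1940; 0.1940 0.8000]  H_jac=[0.1254 -0.2694]  S=[0.3199]  K=[0.2078; -0.5978]  nu=[1.5259]  x^+=[-2.7331, -2.3322]  P^+=[0.9328 0.2337; 0.2337 0.6857]
step 2: x^-=[-3.4561, -2.3322]  P^-=[1.3136 0.4553; 0.4553 0.9857]  H_jac=[0.1342 -0.1988]  S=[0.2983]  K=[0.2874; -0.4521]  nu=[1.6980]  x^+=[-2.9682, -3.0999]  P^+=[1.2890 0.4941; 0.4941 0.9247]
step 3: x^-=[-3.9291, -3.0999]  P^-=[1.8542 0.7897; 0.7897 1.2247]  H_jac=[0.1238 -0.1569]  S=[0.2879]  K=[0.3668; -0.3278]  nu=[-2.2096]  x^+=[-4.7397, -2.3756]  P^+=[1.8155 0.8243; 0.8243 1.1938]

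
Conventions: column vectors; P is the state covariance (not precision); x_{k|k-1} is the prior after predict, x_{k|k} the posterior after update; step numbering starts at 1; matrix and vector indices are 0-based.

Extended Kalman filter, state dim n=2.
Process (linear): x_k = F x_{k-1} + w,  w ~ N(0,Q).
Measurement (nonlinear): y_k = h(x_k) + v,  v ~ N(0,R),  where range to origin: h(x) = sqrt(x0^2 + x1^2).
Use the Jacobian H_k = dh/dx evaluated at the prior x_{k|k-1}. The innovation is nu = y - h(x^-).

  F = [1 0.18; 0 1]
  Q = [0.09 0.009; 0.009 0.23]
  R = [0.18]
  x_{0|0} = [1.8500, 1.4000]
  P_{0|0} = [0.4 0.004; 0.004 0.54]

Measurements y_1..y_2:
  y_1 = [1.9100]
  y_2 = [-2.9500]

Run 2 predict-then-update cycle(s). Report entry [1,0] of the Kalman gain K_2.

step 1: x^-=[2.1020, 1.4000]  P^-=[0.5089 0.1102; 0.1102 0.7700]  H_jac=[0.8323 0.5543]  S=[0.8708]  K=[0.5566; 0.5955]  nu=[-0.6156]  x^+=[1.7594, 1.0335]  P^+=[0.2392 -0.1784; -0.1784 0.4612]
step 2: x^-=[1.9454, 1.0335]  P^-=[0.2799 -0.0864; -0.0864 0.6912]  H_jac=[0.8831 0.4691]  S=[0.4789]  K=[0.4316; 0.5179]  nu=[-5.1529]  x^+=[-0.2785, -1.6351]  P^+=[0.1907 -0.1934; -0.1934 0.5628]

K[1,0] = 0.5179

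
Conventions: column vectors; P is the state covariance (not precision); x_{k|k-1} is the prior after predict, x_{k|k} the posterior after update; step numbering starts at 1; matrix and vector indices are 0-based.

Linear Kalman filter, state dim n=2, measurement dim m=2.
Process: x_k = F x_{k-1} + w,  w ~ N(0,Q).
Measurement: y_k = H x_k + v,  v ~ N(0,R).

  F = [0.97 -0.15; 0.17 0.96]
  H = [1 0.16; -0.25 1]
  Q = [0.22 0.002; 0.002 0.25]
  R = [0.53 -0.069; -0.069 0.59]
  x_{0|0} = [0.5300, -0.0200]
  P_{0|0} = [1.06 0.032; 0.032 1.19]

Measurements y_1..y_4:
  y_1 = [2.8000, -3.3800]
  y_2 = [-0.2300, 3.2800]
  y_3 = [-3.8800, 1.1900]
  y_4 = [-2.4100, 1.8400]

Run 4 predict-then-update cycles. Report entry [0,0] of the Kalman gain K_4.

step 1: x^-=[0.5171, 0.0709]  P^-=[1.2348 0.0344; 0.0344 1.3878]  S=[1.8114 -0.1226; -0.1226 2.0378]  K=[0.6784 -0.0938; 0.1882 0.6881]  nu=[2.2716, -3.3216]  x^+=[2.3696, -1.7874]  P^+=[0.3677 -0.0102; -0.0102 0.3905]
step 2: x^-=[2.5666, -1.3131]  P^-=[0.5777 -0.0029; -0.0029 0.6171]  S=[1.1226 -0.1174; -0.1174 1.2447]  K=[0.5068 -0.0705; 0.1387 0.5095]  nu=[-2.5866, 5.2347]  x^+=[0.8866, 0.9952]  P^+=[0.2747 -0.0079; -0.0079 0.2891]
step 3: x^-=[0.7107, 1.1061]  P^-=[0.4873 -0.0015; -0.0015 0.5218]  S=[1.0302 -0.1087; -0.1087 1.1429]  K=[0.4661 -0.0635; 0.1291 0.4691]  nu=[-4.7677, 0.2616]  x^+=[-1.5281, 0.6131]  P^+=[0.2525 -0.0065; -0.0065 0.2662]
step 4: x^-=[-1.5742, 0.3288]  P^-=[0.4654 -0.0006; -0.0006 0.5005]  S=[1.0080 -0.1059; -0.1059 1.1199]  K=[0.4552 -0.0614; 0.1270 0.4591]  nu=[-0.8884, 1.1176]  x^+=[-2.0472, 0.7290]  P^+=[0.2464 -0.0060; -0.0060 0.2606]

K[0,0] = 0.4552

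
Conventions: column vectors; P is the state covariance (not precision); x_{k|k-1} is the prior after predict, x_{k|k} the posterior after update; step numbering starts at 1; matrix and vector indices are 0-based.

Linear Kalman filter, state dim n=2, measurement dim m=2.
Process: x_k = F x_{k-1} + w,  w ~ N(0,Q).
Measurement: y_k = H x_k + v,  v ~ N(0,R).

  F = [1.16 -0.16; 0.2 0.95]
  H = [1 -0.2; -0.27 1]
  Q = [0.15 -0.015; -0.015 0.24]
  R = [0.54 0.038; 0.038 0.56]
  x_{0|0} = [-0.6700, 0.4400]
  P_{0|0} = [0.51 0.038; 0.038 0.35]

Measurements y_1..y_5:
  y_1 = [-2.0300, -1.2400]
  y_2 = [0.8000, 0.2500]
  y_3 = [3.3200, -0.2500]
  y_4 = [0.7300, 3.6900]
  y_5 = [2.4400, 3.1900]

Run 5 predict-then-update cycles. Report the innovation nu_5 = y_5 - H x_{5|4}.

step 1: x^-=[-0.8476, 0.2840]  P^-=[0.8311 0.0908; 0.0908 0.5907]  S=[1.3584 -0.2089; -0.2089 1.1623]  K=[0.5973 -0.0076; 0.0563 0.4973]  nu=[-1.1256, -1.7529]  x^+=[-1.5065, -0.6510]  P^+=[0.3445 0.1114; 0.1114 0.3107]
step 2: x^-=[-1.6434, -0.9198]  P^-=[0.5802 0.1370; 0.1370 0.5765]  S=[1.0885 -0.0896; -0.0896 1.1049]  K=[0.5098 0.0235; 0.0605 0.4932]  nu=[2.2594, 0.7261]  x^+=[-0.4745, -0.4250]  P^+=[0.2988 0.1132; 0.1132 0.3091]
step 3: x^-=[-0.4824, -0.4986]  P^-=[0.5180 0.1285; 0.1285 0.5739]  S=[1.0295 -0.0812; -0.0812 1.1023]  K=[0.4801 0.0251; 0.0522 0.4930]  nu=[3.7026, 0.1184]  x^+=[1.2984, -0.2469]  P^+=[0.2819 0.1084; 0.1084 0.3074]
step 4: x^-=[1.5456, 0.0251]  P^-=[0.4970 0.1197; 0.1197 0.5699]  S=[1.0119 -0.0840; -0.0840 1.1015]  K=[0.4694 0.0226; 0.0464 0.4916]  nu=[-0.8106, 4.0822]  x^+=[1.2575, 1.9941]  P^+=[0.2753 0.1048; 0.1048 0.3053]
step 5: x^-=[1.1397, 2.1459]  P^-=[0.4893 0.1146; 0.1146 0.5664]  S=[1.0061 -0.0866; -0.0866 1.1002]  K=[0.4653 0.0207; 0.0435 0.4901]  nu=[1.7295, 1.3518]  x^+=[1.9725, 2.8837]  P^+=[0.2726 0.1029; 0.1029 0.3039]

innov = [1.7295, 1.3518]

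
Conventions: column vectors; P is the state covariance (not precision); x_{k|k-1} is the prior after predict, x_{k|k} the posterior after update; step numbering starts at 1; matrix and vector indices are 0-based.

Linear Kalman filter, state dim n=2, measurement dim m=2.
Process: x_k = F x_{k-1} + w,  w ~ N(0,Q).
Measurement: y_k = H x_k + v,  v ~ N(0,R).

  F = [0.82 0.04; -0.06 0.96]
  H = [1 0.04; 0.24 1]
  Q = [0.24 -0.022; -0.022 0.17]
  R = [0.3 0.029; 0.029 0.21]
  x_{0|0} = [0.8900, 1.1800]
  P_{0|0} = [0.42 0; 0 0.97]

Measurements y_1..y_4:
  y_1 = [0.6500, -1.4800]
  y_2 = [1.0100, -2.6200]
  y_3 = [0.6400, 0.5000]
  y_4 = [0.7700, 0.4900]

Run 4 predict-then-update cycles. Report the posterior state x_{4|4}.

x_post = [0.6517, -0.1277]

step 1: x^-=[0.7770, 1.0794]  P^-=[0.5240 -0.0054; -0.0054 1.0655]  S=[0.8252 0.1919; 0.1919 1.3030]  K=[0.6349 -0.0012; -0.1500 0.8388]  nu=[-0.1702, -2.7459]  x^+=[0.6721, -1.1982]  P^+=[0.1916 -0.0278; -0.0278 0.1785]
step 2: x^-=[0.5032, -1.1906]  P^-=[0.3673 -0.0464; -0.0464 0.3384]  S=[0.6641 0.0838; 0.0838 0.5473]  K=[0.5513 -0.0082; -0.1274 0.6175]  nu=[0.5544, -1.5502]  x^+=[0.8215, -2.2185]  P^+=[0.1662 -0.0256; -0.0256 0.1321]
step 3: x^-=[0.5849, -2.1790]  P^-=[0.3503 -0.0452; -0.0452 0.2953]  S=[0.6471 0.0792; 0.0792 0.5038]  K=[0.5394 -0.0077; -0.1231 0.5840]  nu=[0.1423, 2.5386]  x^+=[0.6421, -0.7139]  P^+=[0.1626 -0.0250; -0.0250 0.1251]
step 4: x^-=[0.4979, -0.7239]  P^-=[0.3479 -0.0448; -0.0448 0.2887]  S=[0.6448 0.0788; 0.0788 0.4973]  K=[0.5377 -0.0074; -0.1223 0.5784]  nu=[0.3010, 1.0944]  x^+=[0.6517, -0.1277]  P^+=[0.1621 -0.0249; -0.0249 0.1239]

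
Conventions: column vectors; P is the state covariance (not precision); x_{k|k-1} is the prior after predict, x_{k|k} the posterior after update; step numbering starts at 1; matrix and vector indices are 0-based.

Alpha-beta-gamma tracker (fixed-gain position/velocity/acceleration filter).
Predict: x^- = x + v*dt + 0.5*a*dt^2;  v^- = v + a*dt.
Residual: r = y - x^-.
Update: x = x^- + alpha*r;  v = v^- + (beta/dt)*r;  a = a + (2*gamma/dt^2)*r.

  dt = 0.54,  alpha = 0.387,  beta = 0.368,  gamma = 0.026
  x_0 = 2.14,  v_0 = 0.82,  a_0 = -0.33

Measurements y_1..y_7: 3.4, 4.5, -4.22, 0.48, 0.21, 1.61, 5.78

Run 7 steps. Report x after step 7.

step 1: x_pred=2.5347  r=0.8653  x^+=2.8696  v^+=1.2315  a^+=-0.1757
step 2: x_pred=3.5090  r=0.9910  x^+=3.8925  v^+=1.8120  a^+=0.0010
step 3: x_pred=4.8711  r=-9.0911  x^+=1.3529  v^+=-4.3829  a^+=-1.6201
step 4: x_pred=-1.2501  r=1.7301  x^+=-0.5806  v^+=-4.0787  a^+=-1.3116
step 5: x_pred=-2.9743  r=3.1843  x^+=-1.7420  v^+=-2.6170  a^+=-0.7438
step 6: x_pred=-3.2636  r=4.8736  x^+=-1.3775  v^+=0.3027  a^+=0.1253
step 7: x_pred=-1.1958  r=6.9758  x^+=1.5038  v^+=5.1242  a^+=1.3693

x_post = 1.5038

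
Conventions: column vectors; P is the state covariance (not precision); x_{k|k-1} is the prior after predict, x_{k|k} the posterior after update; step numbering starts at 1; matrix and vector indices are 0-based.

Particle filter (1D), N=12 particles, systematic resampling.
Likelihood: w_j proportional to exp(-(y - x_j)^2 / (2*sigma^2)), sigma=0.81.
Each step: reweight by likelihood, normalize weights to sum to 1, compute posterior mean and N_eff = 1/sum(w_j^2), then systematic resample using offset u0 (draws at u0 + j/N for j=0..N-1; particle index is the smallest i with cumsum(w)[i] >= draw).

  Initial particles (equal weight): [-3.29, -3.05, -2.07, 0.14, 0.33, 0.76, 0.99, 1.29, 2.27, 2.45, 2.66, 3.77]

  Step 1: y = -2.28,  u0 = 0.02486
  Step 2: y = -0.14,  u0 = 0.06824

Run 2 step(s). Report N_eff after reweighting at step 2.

N_eff = 5.2690

step 1: w=[0.2208, 0.3058, 0.4646, 0.0055, 0.0027, 0.0004, 0.0001, 0.0000, 0.0000, 0.0000, 0.0000, 0.0000]  mean=-2.6187  Neff=2.7921  idx=[0, 0, 0, 1, 1, 1, 1, 2, 2, 2, 2, 2]
step 2: w=[0.0017, 0.0017, 0.0017, 0.0052, 0.0052, 0.0052, 0.0052, 0.1948, 0.1948, 0.1948, 0.1948, 0.1948]  mean=-2.0969  Neff=5.2690  idx=[7, 7, 8, 8, 8, 9, 9, 10, 10, 11, 11, 11]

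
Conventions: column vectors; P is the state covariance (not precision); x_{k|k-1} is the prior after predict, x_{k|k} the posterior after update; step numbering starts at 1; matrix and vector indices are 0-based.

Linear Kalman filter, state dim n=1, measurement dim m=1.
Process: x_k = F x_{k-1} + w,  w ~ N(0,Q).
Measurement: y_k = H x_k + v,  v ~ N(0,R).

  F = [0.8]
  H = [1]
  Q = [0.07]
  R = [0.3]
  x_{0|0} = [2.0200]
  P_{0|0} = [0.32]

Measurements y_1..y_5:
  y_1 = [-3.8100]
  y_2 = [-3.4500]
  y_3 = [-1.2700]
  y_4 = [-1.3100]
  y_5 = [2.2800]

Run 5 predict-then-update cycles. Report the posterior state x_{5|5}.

x_post = [0.0407]

step 1: x^-=[1.6160]  P^-=[0.2748]  S=[0.5748]  K=[0.4781]  nu=[-5.4260]  x^+=[-0.9781]  P^+=[0.1434]
step 2: x^-=[-0.7824]  P^-=[0.1618]  S=[0.4618]  K=[0.3504]  nu=[-2.6676]  x^+=[-1.7170]  P^+=[0.1051]
step 3: x^-=[-1.3736]  P^-=[0.1373]  S=[0.4373]  K=[0.3139]  nu=[0.1036]  x^+=[-1.3411]  P^+=[0.0942]
step 4: x^-=[-1.0729]  P^-=[0.1303]  S=[0.4303]  K=[0.3028]  nu=[-0.2371]  x^+=[-1.1447]  P^+=[0.0908]
step 5: x^-=[-0.9157]  P^-=[0.1281]  S=[0.4281]  K=[0.2993]  nu=[3.1957]  x^+=[0.0407]  P^+=[0.0898]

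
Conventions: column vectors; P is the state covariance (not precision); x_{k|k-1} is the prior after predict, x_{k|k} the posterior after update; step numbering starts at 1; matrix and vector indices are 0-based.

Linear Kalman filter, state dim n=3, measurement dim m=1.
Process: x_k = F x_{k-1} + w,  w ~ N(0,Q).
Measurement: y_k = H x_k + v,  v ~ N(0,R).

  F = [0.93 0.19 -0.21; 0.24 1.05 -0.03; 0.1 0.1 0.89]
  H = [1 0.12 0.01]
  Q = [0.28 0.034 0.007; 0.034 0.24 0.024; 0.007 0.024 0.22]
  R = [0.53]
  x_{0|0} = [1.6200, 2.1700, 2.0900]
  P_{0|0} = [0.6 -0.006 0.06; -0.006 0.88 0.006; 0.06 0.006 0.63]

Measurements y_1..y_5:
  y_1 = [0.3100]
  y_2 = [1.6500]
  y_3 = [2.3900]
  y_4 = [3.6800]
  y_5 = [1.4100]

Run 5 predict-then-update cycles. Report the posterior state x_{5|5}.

x_post = [1.6214, 4.5068, 2.9575]

step 1: x^-=[1.4800, 2.6046, 2.2391]  P^-=[0.8325 0.3353 0.0104; 0.3353 1.2411 0.1314; 0.0104 0.1314 0.7455]  S=[1.4614]  K=[0.5972; 0.3322; 0.0230]  nu=[-1.5049]  x^+=[0.5812, 2.1046, 2.2045]  P^+=[0.3112 0.0453 -0.0097; 0.0453 1.0798 0.1203; -0.0097 0.1203 0.7447]
step 2: x^-=[0.4775, 2.2832, 2.2306]  P^-=[0.6312 0.3434 -0.0677; 0.3434 1.4644 0.2408; -0.0677 0.2408 0.8444]  S=[1.2640]  K=[0.5314; 0.4126; -0.0240]  nu=[0.8763]  x^+=[0.9431, 2.6448, 2.2096]  P^+=[0.2742 0.0663 -0.0515; 0.0663 1.2492 0.2533; -0.0515 0.2533 0.8436]
step 3: x^-=[0.9156, 2.9371, 2.3253]  P^-=[0.6228 0.3642 -0.0981; 0.3642 1.6520 0.3729; -0.0981 0.3729 0.9407]  S=[1.2630]  K=[0.5269; 0.4483; -0.0348]  nu=[1.0987]  x^+=[1.4945, 3.4296, 2.2871]  P^+=[0.2721 0.0659 -0.0749; 0.0659 1.3982 0.3926; -0.0749 0.3926 0.9392]
step 4: x^-=[1.5613, 3.8911, 2.5279]  P^-=[0.6285 0.3640 -0.1116; 0.3640 1.8076 0.5106; -0.1116 0.5106 1.0385]  S=[1.2710]  K=[0.5280; 0.4611; -0.0314]  nu=[1.6265]  x^+=[2.4200, 4.6411, 2.4768]  P^+=[0.2742 0.0546 -0.0905; 0.0546 1.5374 0.5291; -0.0905 0.5291 1.0372]
step 5: x^-=[2.6123, 5.3797, 2.9105]  P^-=[0.6308 0.3517 -0.1207; 0.3517 1.9472 0.6451; -0.1207 0.6451 1.1389]  S=[1.2725]  K=[0.5279; 0.4650; -0.0251]  nu=[-1.8770]  x^+=[1.6214, 4.5068, 2.9575]  P^+=[0.2761 0.0392 -0.1039; 0.0392 1.6720 0.6599; -0.1039 0.6599 1.1381]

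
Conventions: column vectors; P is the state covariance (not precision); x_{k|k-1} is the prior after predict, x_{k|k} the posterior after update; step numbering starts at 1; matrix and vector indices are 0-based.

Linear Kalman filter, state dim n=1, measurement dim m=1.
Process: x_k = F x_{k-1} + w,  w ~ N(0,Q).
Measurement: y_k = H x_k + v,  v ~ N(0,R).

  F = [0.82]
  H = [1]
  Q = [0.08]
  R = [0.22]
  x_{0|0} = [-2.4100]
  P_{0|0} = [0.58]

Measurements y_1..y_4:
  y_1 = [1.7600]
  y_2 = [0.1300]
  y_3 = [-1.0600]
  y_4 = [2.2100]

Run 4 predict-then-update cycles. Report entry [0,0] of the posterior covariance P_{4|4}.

P_post[0,0] = 0.0853

step 1: x^-=[-1.9762]  P^-=[0.4700]  S=[0.6900]  K=[0.6812]  nu=[3.7362]  x^+=[0.5687]  P^+=[0.1499]
step 2: x^-=[0.4664]  P^-=[0.1808]  S=[0.4008]  K=[0.4510]  nu=[-0.3364]  x^+=[0.3146]  P^+=[0.0992]
step 3: x^-=[0.2580]  P^-=[0.1467]  S=[0.3667]  K=[0.4001]  nu=[-1.3180]  x^+=[-0.2693]  P^+=[0.0880]
step 4: x^-=[-0.2208]  P^-=[0.1392]  S=[0.3592]  K=[0.3875]  nu=[2.4308]  x^+=[0.7211]  P^+=[0.0853]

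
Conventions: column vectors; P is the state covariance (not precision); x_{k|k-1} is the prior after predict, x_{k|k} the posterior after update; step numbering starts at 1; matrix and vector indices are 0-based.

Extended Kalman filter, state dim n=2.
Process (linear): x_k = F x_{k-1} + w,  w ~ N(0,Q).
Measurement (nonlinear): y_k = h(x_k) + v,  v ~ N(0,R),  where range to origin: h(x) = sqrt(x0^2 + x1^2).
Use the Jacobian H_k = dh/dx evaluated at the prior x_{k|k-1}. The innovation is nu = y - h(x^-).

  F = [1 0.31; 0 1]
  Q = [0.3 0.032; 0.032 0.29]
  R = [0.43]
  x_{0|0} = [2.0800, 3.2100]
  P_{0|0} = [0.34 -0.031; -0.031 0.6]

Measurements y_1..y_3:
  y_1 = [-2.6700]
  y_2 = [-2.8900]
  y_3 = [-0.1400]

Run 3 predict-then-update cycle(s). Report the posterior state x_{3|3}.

x_post = [0.0929, 0.6370]

step 1: x^-=[3.0751, 3.2100]  P^-=[0.6784 0.1870; 0.1870 0.8900]  H_jac=[0.6918 0.7221]  S=[1.4056]  K=[0.4300; 0.5493]  nu=[-7.1153]  x^+=[0.0157, -0.6982]  P^+=[0.4186 -0.1450; -0.1450 0.4659]
step 2: x^-=[-0.2007, -0.6982]  P^-=[0.6735 0.0315; 0.0315 0.7559]  H_jac=[-0.2763 -0.9611]  S=[1.1964]  K=[-0.1808; -0.6145]  nu=[-3.6165]  x^+=[0.4532, 1.5243]  P^+=[0.6344 -0.1015; -0.1015 0.3041]
step 3: x^-=[0.9257, 1.5243]  P^-=[0.9007 0.0248; 0.0248 0.5941]  H_jac=[0.5191 0.8547]  S=[1.1288]  K=[0.4330; 0.4613]  nu=[-1.9234]  x^+=[0.0929, 0.6370]  P^+=[0.6891 -0.2006; -0.2006 0.3539]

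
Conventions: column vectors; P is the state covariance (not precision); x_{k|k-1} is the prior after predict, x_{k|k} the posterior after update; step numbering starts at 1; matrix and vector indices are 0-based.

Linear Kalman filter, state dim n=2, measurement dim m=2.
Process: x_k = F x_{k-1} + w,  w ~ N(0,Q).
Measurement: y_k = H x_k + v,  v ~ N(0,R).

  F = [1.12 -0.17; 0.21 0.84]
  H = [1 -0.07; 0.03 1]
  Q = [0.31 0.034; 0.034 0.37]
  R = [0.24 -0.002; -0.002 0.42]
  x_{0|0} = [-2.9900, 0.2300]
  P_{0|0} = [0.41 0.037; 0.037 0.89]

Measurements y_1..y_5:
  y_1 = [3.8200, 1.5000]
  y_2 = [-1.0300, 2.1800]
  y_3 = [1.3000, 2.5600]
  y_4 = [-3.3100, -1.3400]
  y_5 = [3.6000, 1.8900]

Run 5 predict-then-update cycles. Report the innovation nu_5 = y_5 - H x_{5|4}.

step 1: x^-=[-3.3879, -0.4347]  P^-=[0.8359 0.0368; 0.0368 1.0291]  S=[1.0758 -0.0122; -0.0122 1.4521]  K=[0.7752 0.0492; -0.0247 0.7093]  nu=[7.1775, 2.0363]  x^+=[2.2760, 0.8325]  P^+=[0.1869 0.0135; 0.0135 0.2975]
step 2: x^-=[2.4076, 1.1773]  P^-=[0.5479 0.0477; 0.0477 0.5929]  S=[0.7841 0.0205; 0.0205 1.0163]  K=[0.6932 0.0491; -0.0074 0.5850]  nu=[-3.3552, 0.9305]  x^+=[0.1275, 1.7465]  P^+=[0.1673 0.0142; 0.0142 0.2453]
step 3: x^-=[-0.1541, 1.4939]  P^-=[0.5215 0.0512; 0.0512 0.5555]  S=[0.7570 0.0258; 0.0258 0.9790]  K=[0.6824 0.0503; -0.0032 0.5690]  nu=[1.5587, 1.0708]  x^+=[0.9633, 2.0982]  P^+=[0.1647 0.0148; 0.0148 0.2386]
step 4: x^-=[0.7222, 1.9648]  P^-=[0.5179 0.0521; 0.0521 0.5508]  S=[0.7533 0.0269; 0.0269 0.9744]  K=[0.6808 0.0506; -0.0023 0.5669]  nu=[-3.8947, -3.3265]  x^+=[-2.0976, 0.0880]  P^+=[0.1643 0.0149; 0.0149 0.2377]
step 5: x^-=[-2.3643, -0.3666]  P^-=[0.5173 0.0522; 0.0522 0.5502]  S=[0.7527 0.0271; 0.0271 0.9738]  K=[0.6806 0.0506; -0.0022 0.5667]  nu=[5.9386, 2.3275]  x^+=[1.7954, 0.9393]  P^+=[0.1643 0.0150; 0.0150 0.2376]

innov = [5.9386, 2.3275]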